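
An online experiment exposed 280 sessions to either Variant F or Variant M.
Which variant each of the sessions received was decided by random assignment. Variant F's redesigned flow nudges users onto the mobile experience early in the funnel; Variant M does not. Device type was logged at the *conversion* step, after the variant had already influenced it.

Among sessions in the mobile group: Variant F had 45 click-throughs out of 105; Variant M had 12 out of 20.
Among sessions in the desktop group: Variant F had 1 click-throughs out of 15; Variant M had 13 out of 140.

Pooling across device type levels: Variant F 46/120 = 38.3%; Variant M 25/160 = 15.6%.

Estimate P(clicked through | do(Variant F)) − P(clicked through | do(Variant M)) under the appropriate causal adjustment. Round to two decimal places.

Device type here is a post-treatment variable shaped by the variant; conditioning on it would introduce bias rather than remove it. The overall comparison is the causal one.
The causal difference is the pooled difference: 0.383 − 0.156 = +0.227.

+0.23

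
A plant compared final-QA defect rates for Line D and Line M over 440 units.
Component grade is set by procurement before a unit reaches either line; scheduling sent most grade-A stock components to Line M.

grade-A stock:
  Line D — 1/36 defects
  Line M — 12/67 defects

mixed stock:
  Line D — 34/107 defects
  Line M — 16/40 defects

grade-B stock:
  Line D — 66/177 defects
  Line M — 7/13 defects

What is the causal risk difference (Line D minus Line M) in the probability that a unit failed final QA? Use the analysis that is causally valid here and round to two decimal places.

Here component grade is a common cause — it drives both which line a case falls under and the outcome. The crude comparison mixes populations; the stratum-specific rates are the causally relevant ones.
Adjusting over the population distribution of component grade: 0.234·(0.028−0.179) + 0.334·(0.318−0.400) + 0.432·(0.373−0.538) = -0.134.

-0.13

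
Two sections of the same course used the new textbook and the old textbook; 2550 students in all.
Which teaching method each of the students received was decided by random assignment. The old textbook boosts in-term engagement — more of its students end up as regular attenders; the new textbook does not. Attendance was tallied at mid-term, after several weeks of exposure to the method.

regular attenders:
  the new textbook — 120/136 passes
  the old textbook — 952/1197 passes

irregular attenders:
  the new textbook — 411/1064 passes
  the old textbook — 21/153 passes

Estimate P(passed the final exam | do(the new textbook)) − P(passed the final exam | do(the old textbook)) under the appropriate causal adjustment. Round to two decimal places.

-0.28

Mid-term attendance is downstream of the teaching method. One should not condition on a consequence of treatment, so the overall rates are the right comparison.
The causal difference is the pooled difference: 0.443 − 0.721 = -0.278.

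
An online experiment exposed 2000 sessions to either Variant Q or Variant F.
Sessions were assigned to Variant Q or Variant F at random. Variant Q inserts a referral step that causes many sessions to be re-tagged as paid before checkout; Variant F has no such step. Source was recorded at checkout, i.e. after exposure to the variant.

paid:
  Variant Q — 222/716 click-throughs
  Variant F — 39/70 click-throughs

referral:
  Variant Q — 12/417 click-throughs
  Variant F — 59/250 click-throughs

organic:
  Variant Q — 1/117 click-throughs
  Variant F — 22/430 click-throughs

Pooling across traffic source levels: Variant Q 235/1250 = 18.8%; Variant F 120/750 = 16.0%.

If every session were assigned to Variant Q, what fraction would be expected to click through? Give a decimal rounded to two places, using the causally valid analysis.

0.19

Within every traffic source level Variant F has the higher rate, yet pooled Variant Q does — Simpson's reversal.
Because the variant influences traffic source, traffic source is a post-treatment mediator, not a confounder. Stratifying on it would bias the estimate; the causal effect is the crude pooled difference.
So P(outcome | do(Variant Q)) is just the pooled rate for Variant Q: 235/1250 = 0.188.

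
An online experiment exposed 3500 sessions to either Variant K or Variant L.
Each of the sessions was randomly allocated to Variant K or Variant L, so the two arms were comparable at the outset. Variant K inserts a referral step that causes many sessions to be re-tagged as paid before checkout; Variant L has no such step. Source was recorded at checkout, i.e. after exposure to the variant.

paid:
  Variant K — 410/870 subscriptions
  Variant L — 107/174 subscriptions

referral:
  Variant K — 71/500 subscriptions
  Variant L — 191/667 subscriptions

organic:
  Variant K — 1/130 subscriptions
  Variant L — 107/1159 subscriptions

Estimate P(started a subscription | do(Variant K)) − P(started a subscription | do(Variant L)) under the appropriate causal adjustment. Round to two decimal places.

+0.12

Traffic source is downstream of the variant. One should not condition on a consequence of treatment, so the overall rates are the right comparison.
The causal difference is the pooled difference: 0.321 − 0.203 = +0.119.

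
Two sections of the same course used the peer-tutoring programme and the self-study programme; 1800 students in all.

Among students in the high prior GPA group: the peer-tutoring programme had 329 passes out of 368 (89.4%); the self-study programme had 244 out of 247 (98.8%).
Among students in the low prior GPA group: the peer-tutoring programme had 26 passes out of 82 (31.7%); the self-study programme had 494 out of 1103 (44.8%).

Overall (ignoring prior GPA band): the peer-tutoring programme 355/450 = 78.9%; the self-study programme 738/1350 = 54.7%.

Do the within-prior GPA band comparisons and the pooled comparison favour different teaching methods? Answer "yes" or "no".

Within each prior GPA band level (high prior GPA 89.4% vs 98.8%; low prior GPA 31.7% vs 44.8%), the self-study programme has the higher rate every time. Pooled: 78.9% vs 54.7% — the peer-tutoring programme has the higher rate overall. The two comparisons disagree.

yes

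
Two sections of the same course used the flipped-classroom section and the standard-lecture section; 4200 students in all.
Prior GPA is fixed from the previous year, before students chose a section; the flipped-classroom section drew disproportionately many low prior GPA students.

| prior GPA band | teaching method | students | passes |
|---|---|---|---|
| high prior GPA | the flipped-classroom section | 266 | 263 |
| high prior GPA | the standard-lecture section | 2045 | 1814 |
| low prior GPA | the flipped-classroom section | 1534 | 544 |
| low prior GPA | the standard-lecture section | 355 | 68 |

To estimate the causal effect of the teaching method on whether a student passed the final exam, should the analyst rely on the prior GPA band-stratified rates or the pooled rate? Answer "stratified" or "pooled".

stratified

The stratified and pooled comparisons disagree (the flipped-classroom section wins within each prior GPA band; the standard-lecture section wins overall), so the answer turns on the causal role of prior GPA band.
Prior GPA band differs across teaching methods for reasons unrelated to any effect of the teaching method itself, and it separately predicts the outcome — a classic confounder. We must compare within prior GPA band levels.
Within each level — high prior GPA: 98.9% vs 88.7%; low prior GPA: 35.5% vs 19.2% — the flipped-classroom section is higher every time.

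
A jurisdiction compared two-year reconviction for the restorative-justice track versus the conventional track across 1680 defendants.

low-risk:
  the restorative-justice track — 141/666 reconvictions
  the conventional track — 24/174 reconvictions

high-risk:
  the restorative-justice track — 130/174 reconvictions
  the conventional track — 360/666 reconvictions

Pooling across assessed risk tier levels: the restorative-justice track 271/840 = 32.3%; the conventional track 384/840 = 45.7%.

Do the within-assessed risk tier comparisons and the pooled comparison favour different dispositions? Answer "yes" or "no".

yes

Within each assessed risk tier level (low-risk 21.2% vs 13.8%; high-risk 74.7% vs 54.1%), the conventional track has the lower rate every time. Pooled: 32.3% vs 45.7% — the restorative-justice track has the lower rate overall. The two comparisons disagree.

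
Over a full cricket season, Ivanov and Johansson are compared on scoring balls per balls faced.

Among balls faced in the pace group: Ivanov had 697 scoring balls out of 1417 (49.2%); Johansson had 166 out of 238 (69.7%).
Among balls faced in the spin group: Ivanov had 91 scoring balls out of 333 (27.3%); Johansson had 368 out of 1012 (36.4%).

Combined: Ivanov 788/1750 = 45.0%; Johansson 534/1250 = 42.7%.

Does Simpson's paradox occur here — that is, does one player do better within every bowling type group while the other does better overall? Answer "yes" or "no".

Within each bowling type level (pace 49.2% vs 69.7%; spin 27.3% vs 36.4%), Johansson has the higher rate every time. Pooled: 45.0% vs 42.7% — Ivanov has the higher rate overall. The two comparisons disagree.

yes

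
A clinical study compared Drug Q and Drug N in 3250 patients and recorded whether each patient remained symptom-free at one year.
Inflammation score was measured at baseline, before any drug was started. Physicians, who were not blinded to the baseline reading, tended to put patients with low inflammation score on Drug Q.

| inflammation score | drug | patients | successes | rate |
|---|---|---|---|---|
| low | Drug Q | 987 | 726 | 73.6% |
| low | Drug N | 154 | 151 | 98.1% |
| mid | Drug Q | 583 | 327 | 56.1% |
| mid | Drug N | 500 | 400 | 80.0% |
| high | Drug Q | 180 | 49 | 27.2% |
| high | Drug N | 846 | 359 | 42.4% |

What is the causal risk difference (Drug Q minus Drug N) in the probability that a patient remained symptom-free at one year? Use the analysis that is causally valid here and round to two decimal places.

Drug N is higher inside every inflammation score stratum but Drug Q is higher in aggregate. Whether to stratify depends on how inflammation score relates to the drug.
Since inflammation score is a pre-existing factor (not a product of the drug) and it affects the outcome on its own, it is a confounder. The stratified rates, not the pooled rate, identify the causal effect.
Adjusting over the population distribution of inflammation score: 0.351·(0.736−0.981) + 0.333·(0.561−0.800) + 0.316·(0.272−0.424) = -0.214.

-0.21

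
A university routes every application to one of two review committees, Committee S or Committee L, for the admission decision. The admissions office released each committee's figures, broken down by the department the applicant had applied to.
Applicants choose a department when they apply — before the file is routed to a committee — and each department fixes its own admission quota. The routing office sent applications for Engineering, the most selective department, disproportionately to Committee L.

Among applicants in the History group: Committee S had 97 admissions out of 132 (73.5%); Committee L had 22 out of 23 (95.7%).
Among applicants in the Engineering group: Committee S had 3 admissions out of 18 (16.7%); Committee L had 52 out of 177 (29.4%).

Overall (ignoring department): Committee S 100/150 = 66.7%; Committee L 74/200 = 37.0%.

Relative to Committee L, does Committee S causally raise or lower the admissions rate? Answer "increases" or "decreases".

decreases

Department differs across review committees for reasons unrelated to any effect of the review committee itself, and it separately predicts the outcome — a classic confounder. We must compare within department levels.
Within each level — History: 73.5% vs 95.7%; Engineering: 16.7% vs 29.4% — Committee L is higher every time.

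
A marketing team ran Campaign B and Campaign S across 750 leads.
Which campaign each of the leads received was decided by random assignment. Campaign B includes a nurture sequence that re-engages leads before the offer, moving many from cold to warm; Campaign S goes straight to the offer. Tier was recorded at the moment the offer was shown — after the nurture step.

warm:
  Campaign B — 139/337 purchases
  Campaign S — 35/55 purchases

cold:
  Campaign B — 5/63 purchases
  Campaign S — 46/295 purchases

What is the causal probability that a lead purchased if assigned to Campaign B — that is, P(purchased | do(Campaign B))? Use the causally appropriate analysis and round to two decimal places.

0.36

Engagement tier is recorded after the campaign and is itself shifted by it — it sits on the causal path from campaign to outcome. Conditioning on a mediator would strip out part of the effect we want; the pooled comparison gives the total causal effect.
So P(outcome | do(Campaign B)) is just the pooled rate for Campaign B: 144/400 = 0.360.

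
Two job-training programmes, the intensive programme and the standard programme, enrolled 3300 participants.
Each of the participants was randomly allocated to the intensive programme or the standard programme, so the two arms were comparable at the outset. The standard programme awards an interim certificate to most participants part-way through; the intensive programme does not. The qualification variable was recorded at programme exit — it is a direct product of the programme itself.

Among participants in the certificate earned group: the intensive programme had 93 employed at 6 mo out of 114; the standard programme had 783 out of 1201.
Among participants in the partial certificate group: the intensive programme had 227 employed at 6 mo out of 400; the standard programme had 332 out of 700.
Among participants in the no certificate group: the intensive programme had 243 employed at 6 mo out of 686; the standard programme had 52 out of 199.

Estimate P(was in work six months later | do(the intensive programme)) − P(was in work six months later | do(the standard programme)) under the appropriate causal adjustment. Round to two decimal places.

-0.09

Because the programme influences qualification attained during the programme, qualification attained during the programme is a post-treatment mediator, not a confounder. Stratifying on it would bias the estimate; the causal effect is the crude pooled difference.
The causal difference is the pooled difference: 0.469 − 0.556 = -0.087.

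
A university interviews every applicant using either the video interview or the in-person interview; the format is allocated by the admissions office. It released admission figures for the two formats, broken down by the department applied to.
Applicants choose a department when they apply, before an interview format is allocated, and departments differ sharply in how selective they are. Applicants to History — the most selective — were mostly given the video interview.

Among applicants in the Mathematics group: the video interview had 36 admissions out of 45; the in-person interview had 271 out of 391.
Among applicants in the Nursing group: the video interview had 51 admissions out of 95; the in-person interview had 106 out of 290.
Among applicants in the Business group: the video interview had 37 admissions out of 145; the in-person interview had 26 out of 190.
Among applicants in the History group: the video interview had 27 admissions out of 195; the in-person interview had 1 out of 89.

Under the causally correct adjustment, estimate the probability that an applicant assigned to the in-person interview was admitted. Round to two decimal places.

the video interview is higher inside every department stratum but the in-person interview is higher in aggregate. Whether to stratify depends on how department relates to the interview format.
Since department is a pre-existing factor (not a product of the interview format) and it affects the outcome on its own, it is a confounder. The stratified rates, not the pooled rate, identify the causal effect.
Standardising the in-person interview to the population department mix: 0.303·271/391 + 0.267·106/290 + 0.233·26/190 + 0.197·1/89 = 0.342.

0.34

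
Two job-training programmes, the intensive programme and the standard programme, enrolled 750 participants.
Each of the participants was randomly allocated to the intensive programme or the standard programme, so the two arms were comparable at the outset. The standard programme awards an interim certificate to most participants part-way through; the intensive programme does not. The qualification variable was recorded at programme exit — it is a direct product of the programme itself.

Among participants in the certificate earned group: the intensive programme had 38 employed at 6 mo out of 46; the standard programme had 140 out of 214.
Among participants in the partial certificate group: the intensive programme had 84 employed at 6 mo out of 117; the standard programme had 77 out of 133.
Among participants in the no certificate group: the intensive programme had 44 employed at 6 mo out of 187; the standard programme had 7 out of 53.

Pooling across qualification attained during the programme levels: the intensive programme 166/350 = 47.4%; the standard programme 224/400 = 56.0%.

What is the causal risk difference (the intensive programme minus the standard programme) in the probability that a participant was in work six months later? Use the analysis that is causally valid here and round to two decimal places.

-0.09

The distribution of qualification attained during the programme is itself part of what the programme does — it is an intermediate outcome. Holding it fixed would remove that part of the effect; the total effect is the pooled difference.
The causal difference is the pooled difference: 0.474 − 0.560 = -0.086.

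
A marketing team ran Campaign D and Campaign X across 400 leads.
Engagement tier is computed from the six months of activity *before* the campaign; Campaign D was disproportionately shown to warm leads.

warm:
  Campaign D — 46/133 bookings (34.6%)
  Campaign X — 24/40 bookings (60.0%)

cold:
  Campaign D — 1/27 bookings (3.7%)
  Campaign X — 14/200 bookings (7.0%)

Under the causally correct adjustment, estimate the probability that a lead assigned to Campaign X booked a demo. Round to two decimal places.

Since engagement tier is a pre-existing factor (not a product of the campaign) and it affects the outcome on its own, it is a confounder. The stratified rates, not the pooled rate, identify the causal effect.
Standardising Campaign X to the population engagement tier mix: 0.432·24/40 + 0.568·14/200 = 0.299.

0.30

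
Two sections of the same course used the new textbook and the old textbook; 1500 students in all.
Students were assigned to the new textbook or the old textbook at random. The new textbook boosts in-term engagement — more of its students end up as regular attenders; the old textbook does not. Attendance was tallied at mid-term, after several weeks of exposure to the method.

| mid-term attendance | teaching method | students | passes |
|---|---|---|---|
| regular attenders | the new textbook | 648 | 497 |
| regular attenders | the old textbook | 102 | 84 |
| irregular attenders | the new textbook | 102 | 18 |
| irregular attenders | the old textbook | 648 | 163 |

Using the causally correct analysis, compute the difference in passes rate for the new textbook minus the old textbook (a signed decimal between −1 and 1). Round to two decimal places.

The stratified and pooled comparisons disagree (the old textbook wins within each mid-term attendance; the new textbook wins overall), so the answer turns on the causal role of mid-term attendance.
Mid-term attendance here is a post-treatment variable shaped by the teaching method; conditioning on it would introduce bias rather than remove it. The overall comparison is the causal one.
The causal difference is the pooled difference: 0.687 − 0.329 = +0.357.

+0.36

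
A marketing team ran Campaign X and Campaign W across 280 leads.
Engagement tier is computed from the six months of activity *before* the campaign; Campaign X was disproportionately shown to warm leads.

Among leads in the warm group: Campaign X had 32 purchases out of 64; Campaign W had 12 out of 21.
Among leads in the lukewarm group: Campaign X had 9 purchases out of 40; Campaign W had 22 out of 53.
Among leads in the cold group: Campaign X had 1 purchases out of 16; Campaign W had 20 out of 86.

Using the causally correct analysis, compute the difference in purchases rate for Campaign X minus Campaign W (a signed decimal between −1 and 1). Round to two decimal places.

Within every engagement tier level Campaign W has the higher rate, yet pooled Campaign X does — Simpson's reversal.
Nothing the campaign does changes engagement tier; the imbalance is an allocation artefact. With engagement tier also predicting the outcome, the pooled figure is confounded, and the within-stratum comparison is the causal one.
Adjusting over the population distribution of engagement tier: 0.304·(0.500−0.571) + 0.332·(0.225−0.415) + 0.364·(0.062−0.233) = -0.147.

-0.15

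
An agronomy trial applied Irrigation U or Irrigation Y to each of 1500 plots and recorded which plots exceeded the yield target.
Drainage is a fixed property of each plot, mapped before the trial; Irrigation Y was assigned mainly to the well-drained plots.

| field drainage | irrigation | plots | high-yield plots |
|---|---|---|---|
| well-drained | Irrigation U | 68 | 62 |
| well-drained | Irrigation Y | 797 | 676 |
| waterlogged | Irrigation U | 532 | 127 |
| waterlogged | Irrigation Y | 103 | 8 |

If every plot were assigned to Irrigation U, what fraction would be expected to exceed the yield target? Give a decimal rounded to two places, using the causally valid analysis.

0.63

Since field drainage is a pre-existing factor (not a product of the irrigation) and it affects the outcome on its own, it is a confounder. The stratified rates, not the pooled rate, identify the causal effect.
Standardising Irrigation U to the population field drainage mix: 0.577·62/68 + 0.423·127/532 = 0.627.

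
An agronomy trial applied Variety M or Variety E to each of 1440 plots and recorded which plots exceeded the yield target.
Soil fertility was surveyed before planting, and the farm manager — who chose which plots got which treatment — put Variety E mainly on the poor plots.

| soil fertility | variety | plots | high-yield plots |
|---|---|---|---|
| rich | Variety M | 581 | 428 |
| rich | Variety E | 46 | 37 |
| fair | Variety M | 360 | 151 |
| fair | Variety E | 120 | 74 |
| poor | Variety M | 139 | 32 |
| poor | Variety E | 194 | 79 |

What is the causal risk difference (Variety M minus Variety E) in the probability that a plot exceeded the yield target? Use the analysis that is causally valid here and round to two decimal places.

-0.14

Soil fertility is set before the variety has any effect — it is not caused by the variety — and it independently drives the outcome. That makes it a confounder, so the causal comparison is within soil fertility levels.
Adjusting over the population distribution of soil fertility: 0.435·(0.737−0.804) + 0.333·(0.419−0.617) + 0.231·(0.230−0.407) = -0.136.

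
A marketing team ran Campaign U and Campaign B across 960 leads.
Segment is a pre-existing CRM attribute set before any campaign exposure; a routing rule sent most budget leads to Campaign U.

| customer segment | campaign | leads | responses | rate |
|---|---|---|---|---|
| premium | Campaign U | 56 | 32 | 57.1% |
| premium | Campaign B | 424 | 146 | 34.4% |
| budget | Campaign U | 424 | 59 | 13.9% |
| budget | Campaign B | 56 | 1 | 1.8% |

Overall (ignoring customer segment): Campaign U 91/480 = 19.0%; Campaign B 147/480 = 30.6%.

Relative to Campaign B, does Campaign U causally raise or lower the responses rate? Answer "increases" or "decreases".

increases

The stratified and pooled comparisons disagree (Campaign U wins within each customer segment; Campaign B wins overall), so the answer turns on the causal role of customer segment.
Nothing the campaign does changes customer segment; the imbalance is an allocation artefact. With customer segment also predicting the outcome, the pooled figure is confounded, and the within-stratum comparison is the causal one.
Within each level — premium: 57.1% vs 34.4%; budget: 13.9% vs 1.8% — Campaign U is higher every time.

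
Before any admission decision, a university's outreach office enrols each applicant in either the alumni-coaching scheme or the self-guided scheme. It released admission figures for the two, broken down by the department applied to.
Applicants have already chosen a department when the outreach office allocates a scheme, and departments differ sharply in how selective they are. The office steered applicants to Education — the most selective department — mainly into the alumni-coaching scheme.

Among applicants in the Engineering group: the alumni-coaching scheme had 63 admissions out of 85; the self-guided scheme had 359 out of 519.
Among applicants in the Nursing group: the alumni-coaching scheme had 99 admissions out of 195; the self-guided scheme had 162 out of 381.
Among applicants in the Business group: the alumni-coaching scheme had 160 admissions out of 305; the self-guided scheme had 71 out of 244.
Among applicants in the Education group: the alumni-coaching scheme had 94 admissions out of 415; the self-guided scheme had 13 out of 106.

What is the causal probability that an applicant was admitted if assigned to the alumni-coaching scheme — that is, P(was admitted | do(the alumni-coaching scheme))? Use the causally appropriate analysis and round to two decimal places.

0.51

The imbalance in department arose from how applicants were allocated, not from anything the outreach scheme did; and department independently affects the outcome. The pooled gap is confounded — condition on department.
Standardising the alumni-coaching scheme to the population department mix: 0.268·63/85 + 0.256·99/195 + 0.244·160/305 + 0.232·94/415 = 0.509.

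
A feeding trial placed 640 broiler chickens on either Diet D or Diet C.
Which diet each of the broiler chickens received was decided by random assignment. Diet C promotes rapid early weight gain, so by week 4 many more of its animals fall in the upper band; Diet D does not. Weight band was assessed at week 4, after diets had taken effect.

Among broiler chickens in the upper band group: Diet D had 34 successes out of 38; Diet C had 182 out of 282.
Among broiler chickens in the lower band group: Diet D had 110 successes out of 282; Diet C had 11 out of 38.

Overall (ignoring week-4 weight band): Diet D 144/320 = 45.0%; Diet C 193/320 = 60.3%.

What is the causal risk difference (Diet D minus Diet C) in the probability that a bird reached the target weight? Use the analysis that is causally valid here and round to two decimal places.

Diet D is higher inside every week-4 weight band stratum but Diet C is higher in aggregate. Whether to stratify depends on how week-4 weight band relates to the diet.
The distribution of week-4 weight band is itself part of what the diet does — it is an intermediate outcome. Holding it fixed would remove that part of the effect; the total effect is the pooled difference.
The causal difference is the pooled difference: 0.450 − 0.603 = -0.153.

-0.15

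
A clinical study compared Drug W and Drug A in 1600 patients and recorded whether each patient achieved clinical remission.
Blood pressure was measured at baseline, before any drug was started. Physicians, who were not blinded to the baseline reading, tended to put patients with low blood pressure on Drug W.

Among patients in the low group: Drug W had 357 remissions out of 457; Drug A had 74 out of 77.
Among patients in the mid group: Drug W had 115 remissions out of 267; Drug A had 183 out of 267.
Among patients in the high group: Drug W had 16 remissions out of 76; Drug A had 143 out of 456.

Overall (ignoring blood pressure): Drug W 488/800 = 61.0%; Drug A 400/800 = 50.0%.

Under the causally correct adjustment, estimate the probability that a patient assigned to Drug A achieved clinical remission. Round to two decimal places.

0.65

The imbalance in blood pressure arose from how patients were allocated, not from anything the drug did; and blood pressure independently affects the outcome. The pooled gap is confounded — condition on blood pressure.
Standardising Drug A to the population blood pressure mix: 0.334·74/77 + 0.334·183/267 + 0.333·143/456 = 0.654.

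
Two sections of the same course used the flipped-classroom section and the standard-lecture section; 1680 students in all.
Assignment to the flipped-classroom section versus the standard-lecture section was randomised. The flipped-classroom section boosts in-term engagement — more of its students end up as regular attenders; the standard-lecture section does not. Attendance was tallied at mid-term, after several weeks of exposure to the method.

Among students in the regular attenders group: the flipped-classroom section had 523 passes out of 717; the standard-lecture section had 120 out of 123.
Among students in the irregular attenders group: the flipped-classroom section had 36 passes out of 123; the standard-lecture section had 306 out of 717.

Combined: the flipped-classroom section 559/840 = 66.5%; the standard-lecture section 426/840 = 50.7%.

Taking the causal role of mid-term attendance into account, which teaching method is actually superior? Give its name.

the flipped-classroom section

Within every mid-term attendance level the standard-lecture section has the higher rate, yet pooled the flipped-classroom section does — Simpson's reversal.
Mid-term attendance here is a post-treatment variable shaped by the teaching method; conditioning on it would introduce bias rather than remove it. The overall comparison is the causal one.
Pooled: the flipped-classroom section 66.5% vs the standard-lecture section 50.7%; the flipped-classroom section is higher overall.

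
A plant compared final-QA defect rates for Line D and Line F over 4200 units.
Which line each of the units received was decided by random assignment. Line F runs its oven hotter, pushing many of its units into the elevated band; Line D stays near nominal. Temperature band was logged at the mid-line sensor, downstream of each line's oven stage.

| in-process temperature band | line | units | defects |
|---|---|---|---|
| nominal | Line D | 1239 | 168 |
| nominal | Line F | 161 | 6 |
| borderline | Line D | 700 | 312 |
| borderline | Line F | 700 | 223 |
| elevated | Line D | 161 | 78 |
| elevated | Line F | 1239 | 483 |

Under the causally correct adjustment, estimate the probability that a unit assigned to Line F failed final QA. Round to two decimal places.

In-process temperature band is recorded after the line and is itself shifted by it — it sits on the causal path from line to outcome. Conditioning on a mediator would strip out part of the effect we want; the pooled comparison gives the total causal effect.
So P(outcome | do(Line F)) is just the pooled rate for Line F: 712/2100 = 0.339.

0.34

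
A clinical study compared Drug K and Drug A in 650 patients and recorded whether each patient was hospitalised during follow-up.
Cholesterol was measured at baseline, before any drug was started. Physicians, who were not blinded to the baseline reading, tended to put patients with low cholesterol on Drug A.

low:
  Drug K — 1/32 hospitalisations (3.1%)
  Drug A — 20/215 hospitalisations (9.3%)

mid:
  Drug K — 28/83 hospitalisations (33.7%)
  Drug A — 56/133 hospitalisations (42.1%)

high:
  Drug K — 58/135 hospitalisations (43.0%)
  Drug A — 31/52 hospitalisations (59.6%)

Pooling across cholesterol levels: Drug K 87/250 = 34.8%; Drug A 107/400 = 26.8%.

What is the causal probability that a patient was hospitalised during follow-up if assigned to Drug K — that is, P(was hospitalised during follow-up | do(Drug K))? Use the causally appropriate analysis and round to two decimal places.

0.25

Nothing the drug does changes cholesterol; the imbalance is an allocation artefact. With cholesterol also predicting the outcome, the pooled figure is confounded, and the within-stratum comparison is the causal one.
Standardising Drug K to the population cholesterol mix: 0.380·1/32 + 0.332·28/83 + 0.288·58/135 = 0.248.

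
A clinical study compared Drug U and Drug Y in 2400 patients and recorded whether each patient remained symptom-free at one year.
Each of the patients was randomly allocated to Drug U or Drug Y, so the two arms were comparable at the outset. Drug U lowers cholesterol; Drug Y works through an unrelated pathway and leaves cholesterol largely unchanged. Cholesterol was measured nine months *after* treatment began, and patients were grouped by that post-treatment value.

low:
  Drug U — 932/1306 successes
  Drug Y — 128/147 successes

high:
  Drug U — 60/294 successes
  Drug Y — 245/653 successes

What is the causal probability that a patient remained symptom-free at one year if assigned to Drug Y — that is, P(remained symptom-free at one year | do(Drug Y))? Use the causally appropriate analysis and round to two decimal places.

0.47

Drug Y is higher inside every cholesterol stratum but Drug U is higher in aggregate. Whether to stratify depends on how cholesterol relates to the drug.
Because the drug influences cholesterol, cholesterol is a post-treatment mediator, not a confounder. Stratifying on it would bias the estimate; the causal effect is the crude pooled difference.
So P(outcome | do(Drug Y)) is just the pooled rate for Drug Y: 373/800 = 0.466.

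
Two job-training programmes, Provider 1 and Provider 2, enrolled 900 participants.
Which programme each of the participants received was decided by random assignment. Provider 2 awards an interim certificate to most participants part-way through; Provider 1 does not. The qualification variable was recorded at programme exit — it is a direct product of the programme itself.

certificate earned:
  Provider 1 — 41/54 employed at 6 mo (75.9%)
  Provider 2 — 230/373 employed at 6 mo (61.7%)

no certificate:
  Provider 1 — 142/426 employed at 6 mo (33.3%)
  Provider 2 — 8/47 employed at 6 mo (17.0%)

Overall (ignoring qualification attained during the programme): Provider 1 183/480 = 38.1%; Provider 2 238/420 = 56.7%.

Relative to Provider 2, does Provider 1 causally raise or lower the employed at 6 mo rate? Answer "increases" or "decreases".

The qualification attained during the programme-specific comparison favours Provider 1 throughout, but the pooled figures favour Provider 2. The question is whether to condition on qualification attained during the programme.
Qualification attained during the programme is downstream of the programme. One should not condition on a consequence of treatment, so the overall rates are the right comparison.
Pooled: Provider 1 38.1% vs Provider 2 56.7%; Provider 2 is higher overall.

decreases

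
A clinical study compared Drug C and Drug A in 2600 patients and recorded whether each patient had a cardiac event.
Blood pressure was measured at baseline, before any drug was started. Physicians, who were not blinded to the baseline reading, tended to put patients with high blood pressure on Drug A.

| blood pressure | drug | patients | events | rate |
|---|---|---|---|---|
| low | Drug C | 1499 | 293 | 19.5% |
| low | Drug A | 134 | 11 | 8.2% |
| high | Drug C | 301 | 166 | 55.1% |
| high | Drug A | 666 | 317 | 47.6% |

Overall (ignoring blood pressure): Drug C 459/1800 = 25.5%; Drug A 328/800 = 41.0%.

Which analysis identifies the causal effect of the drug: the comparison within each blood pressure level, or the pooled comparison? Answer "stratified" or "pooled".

stratified

The blood pressure-specific comparison favours Drug A throughout, but the pooled figures favour Drug C. The question is whether to condition on blood pressure.
Blood pressure differs across drugs for reasons unrelated to any effect of the drug itself, and it separately predicts the outcome — a classic confounder. We must compare within blood pressure levels.
Within each level — low: 19.5% vs 8.2%; high: 55.1% vs 47.6% — Drug A is lower every time.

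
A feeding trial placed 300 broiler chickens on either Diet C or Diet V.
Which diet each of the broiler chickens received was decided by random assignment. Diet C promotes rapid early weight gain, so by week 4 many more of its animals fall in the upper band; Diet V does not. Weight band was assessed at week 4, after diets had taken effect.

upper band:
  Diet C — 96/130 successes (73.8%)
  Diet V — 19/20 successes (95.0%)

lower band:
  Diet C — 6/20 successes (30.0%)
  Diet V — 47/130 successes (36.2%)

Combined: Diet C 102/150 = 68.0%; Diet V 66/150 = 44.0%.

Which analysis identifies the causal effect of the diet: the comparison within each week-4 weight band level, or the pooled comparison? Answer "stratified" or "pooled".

pooled

Week-4 weight band lies on the pathway diet → week-4 weight band → outcome, so adjusting for it blocks the indirect effect. For the total causal effect of diet, use the unadjusted pooled rates.
Pooled: Diet C 68.0% vs Diet V 44.0%; Diet C is higher overall.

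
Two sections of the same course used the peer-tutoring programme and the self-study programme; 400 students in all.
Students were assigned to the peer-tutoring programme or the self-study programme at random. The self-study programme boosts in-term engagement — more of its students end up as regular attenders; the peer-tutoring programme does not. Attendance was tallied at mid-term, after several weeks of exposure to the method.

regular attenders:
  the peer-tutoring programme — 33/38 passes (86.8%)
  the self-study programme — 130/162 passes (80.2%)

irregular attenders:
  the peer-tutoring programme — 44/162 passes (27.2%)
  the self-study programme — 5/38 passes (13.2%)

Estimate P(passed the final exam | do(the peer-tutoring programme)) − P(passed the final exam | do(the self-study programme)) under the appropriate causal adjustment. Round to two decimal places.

The stratified and pooled comparisons disagree (the peer-tutoring programme wins within each mid-term attendance; the self-study programme wins overall), so the answer turns on the causal role of mid-term attendance.
Mid-term attendance lies on the pathway teaching method → mid-term attendance → outcome, so adjusting for it blocks the indirect effect. For the total causal effect of teaching method, use the unadjusted pooled rates.
The causal difference is the pooled difference: 0.385 − 0.675 = -0.290.

-0.29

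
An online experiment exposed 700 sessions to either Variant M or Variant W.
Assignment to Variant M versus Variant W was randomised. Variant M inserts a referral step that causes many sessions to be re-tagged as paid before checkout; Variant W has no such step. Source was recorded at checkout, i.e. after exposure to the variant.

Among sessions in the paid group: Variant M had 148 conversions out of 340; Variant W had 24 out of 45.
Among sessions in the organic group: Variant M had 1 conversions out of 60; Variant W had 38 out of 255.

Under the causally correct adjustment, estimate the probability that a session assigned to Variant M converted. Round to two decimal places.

Stratifying would compare variants among sessions the variants themselves sorted into traffic source groups — a form of selection on an intermediate. The unconditioned pooled rates give the total causal effect.
So P(outcome | do(Variant M)) is just the pooled rate for Variant M: 149/400 = 0.372.

0.37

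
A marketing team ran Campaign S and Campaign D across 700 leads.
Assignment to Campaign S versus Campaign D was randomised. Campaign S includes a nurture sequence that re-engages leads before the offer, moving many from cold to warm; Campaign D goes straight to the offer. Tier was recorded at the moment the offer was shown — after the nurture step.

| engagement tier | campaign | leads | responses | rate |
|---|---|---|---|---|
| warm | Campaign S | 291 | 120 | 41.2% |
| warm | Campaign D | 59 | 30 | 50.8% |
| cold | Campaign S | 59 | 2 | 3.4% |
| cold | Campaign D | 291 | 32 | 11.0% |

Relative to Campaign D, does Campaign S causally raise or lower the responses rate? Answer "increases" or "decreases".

Because the campaign influences engagement tier, engagement tier is a post-treatment mediator, not a confounder. Stratifying on it would bias the estimate; the causal effect is the crude pooled difference.
Pooled: Campaign S 34.9% vs Campaign D 17.7%; Campaign S is higher overall.

increases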